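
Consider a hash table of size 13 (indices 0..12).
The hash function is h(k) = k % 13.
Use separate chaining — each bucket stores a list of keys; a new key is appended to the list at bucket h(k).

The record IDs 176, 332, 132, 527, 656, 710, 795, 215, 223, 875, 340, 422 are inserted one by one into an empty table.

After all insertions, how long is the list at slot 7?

4

176 → bucket 7
332 → bucket 7 (collision)
132 → bucket 2
527 → bucket 7 (collision)
656 → bucket 6
710 → bucket 8
795 → bucket 2 (collision)
215 → bucket 7 (collision)
223 → bucket 2 (collision)
875 → bucket 4
340 → bucket 2 (collision)
422 → bucket 6 (collision)
Final buckets:
0: _
1: _
2: 132 -> 795 -> 223 -> 340
3: _
4: 875
5: _
6: 656 -> 422
7: 176 -> 332 -> 527 -> 215
8: 710
9: _
10: _
11: _
12: _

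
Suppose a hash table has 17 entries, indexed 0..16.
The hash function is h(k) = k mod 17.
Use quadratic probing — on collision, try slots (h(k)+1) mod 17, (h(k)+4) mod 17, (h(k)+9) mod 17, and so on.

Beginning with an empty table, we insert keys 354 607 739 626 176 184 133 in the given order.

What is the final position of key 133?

354: h=14 => slot 14
607: h=12 => slot 12
739: h=8 => slot 8
626: h=14, probe 14,15 => slot 15
176: h=6 => slot 6
184: h=14, probe 14,15,1 => slot 1
133: h=14, probe 14,15,1,6,13 => slot 13
Table: [., 184, ., ., ., ., 176, ., 739, ., ., ., 607, 133, 354, 626, .]

13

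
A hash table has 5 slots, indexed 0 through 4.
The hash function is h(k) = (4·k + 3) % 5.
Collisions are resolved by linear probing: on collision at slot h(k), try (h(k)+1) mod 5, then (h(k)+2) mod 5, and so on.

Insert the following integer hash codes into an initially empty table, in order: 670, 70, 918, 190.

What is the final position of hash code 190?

Insert 670: h=3, slot 3 empty => index 3.
Insert 70: h=3, slot 3 occupied => index 4.
Insert 918: h=0, slot 0 empty => index 0.
Insert 190: h=3, slots 3,4,0 occupied => index 1.
Table: [918, 190, —, 670, 70]

1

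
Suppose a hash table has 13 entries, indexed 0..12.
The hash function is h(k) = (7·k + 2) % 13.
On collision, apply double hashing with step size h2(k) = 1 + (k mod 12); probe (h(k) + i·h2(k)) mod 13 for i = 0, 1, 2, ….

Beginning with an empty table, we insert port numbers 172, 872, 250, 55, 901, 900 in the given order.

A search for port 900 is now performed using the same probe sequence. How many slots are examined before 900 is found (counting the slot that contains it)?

172 hashes to 10; slot 10 is free → place at 10.
872 hashes to 9; slot 9 is free → place at 9.
250 hashes to 10, h2=11; 10 taken → place at 8.
55 hashes to 10, h2=8; 10 taken → place at 5.
901 hashes to 4; slot 4 is free → place at 4.
900 hashes to 10, h2=1; 10 taken → place at 11.
Table: [-, -, -, -, 901, 55, -, -, 250, 872, 172, 900, -]
Lookup 900: h=10, h2=1, probe 10,11 → found at 11.

2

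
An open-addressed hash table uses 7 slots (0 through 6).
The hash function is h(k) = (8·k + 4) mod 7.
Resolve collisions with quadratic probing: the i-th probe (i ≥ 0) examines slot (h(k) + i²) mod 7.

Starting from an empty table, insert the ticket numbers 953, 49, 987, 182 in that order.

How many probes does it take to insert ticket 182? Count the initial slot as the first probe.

Insert 953: h=5, slot 5 empty => index 5.
Insert 49: h=4, slot 4 empty => index 4.
Insert 987: h=4, slots 4,5 occupied => index 1.
Insert 182: h=4, slots 4,5,1 occupied => index 6.
Table: [., 987, ., ., 49, 953, 182]

4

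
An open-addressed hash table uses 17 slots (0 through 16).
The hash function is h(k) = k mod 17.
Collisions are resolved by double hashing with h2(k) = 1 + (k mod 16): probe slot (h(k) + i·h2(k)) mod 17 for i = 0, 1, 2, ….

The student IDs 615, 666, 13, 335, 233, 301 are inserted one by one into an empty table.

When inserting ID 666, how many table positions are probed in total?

615: h=3 => slot 3
666: h=3, h2=11, probe 3,14 => slot 14
13: h=13 => slot 13
335: h=12 => slot 12
233: h=12, h2=10, probe 12,5 => slot 5
301: h=12, h2=14, probe 12,9 => slot 9
Table: [_, _, _, 615, _, 233, _, _, _, 301, _, _, 335, 13, 666, _, _]

2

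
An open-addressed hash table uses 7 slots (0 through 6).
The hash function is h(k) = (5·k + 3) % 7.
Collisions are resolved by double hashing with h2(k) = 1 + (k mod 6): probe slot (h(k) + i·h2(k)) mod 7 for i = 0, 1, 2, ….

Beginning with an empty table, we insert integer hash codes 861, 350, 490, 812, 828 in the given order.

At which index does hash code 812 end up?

2

861: h=3 => slot 3
350: h=3, h2=3, probe 3,6 => slot 6
490: h=3, h2=5, probe 3,1 => slot 1
812: h=3, h2=3, probe 3,6,2 => slot 2
828: h=6, h2=1, probe 6,0 => slot 0
Table: [828, 490, 812, 861, -, -, 350]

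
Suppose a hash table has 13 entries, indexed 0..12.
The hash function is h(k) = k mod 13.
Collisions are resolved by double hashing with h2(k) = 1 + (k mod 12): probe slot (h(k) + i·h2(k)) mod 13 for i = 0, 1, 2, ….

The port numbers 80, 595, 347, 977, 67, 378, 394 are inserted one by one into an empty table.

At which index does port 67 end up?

5

80 hashes to 2; slot 2 is free -> place at 2.
595 hashes to 10; slot 10 is free -> place at 10.
347 hashes to 9; slot 9 is free -> place at 9.
977 hashes to 2, h2=6; 2 taken -> place at 8.
67 hashes to 2, h2=8; 2,10 taken -> place at 5.
378 hashes to 1; slot 1 is free -> place at 1.
394 hashes to 4; slot 4 is free -> place at 4.
Table: [-, 378, 80, -, 394, 67, -, -, 977, 347, 595, -, -]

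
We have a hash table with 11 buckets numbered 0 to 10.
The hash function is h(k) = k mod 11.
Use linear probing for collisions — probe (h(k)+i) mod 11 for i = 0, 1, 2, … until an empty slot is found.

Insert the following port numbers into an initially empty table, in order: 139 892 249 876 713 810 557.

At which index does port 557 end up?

2

139 hashes to 7; slot 7 is free → place at 7.
892 hashes to 1; slot 1 is free → place at 1.
249 hashes to 7; 7 taken → place at 8.
876 hashes to 7; 7,8 taken → place at 9.
713 hashes to 9; 9 taken → place at 10.
810 hashes to 7; 7,8,9,10 taken → place at 0.
557 hashes to 7; 7,8,9,10,0,1 taken → place at 2.
Table: [810, 892, 557, _, _, _, _, 139, 249, 876, 713]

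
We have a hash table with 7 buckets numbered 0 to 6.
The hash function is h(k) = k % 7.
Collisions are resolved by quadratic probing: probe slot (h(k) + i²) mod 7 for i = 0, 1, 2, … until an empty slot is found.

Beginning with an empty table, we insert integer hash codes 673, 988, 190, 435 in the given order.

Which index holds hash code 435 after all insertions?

3

Insert 673: h=1, slot 1 empty → index 1.
Insert 988: h=1, slot 1 occupied → index 2.
Insert 190: h=1, slots 1,2 occupied → index 5.
Insert 435: h=1, slots 1,2,5 occupied → index 3.
Table: [∅, 673, 988, 435, ∅, 190, ∅]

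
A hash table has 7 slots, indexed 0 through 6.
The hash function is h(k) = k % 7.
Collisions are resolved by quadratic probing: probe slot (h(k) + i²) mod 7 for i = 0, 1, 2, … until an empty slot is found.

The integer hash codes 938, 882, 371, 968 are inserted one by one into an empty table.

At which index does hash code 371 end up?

938 hashes to 0; slot 0 is free -> place at 0.
882 hashes to 0; 0 taken -> place at 1.
371 hashes to 0; 0,1 taken -> place at 4.
968 hashes to 2; slot 2 is free -> place at 2.
Table: [938, 882, 968, ., 371, ., .]

4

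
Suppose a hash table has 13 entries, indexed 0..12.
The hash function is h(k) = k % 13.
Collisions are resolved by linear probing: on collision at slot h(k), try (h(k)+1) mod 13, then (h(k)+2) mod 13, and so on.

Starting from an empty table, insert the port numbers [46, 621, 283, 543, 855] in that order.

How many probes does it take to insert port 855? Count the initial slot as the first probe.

46 hashes to 7; slot 7 is free → place at 7.
621 hashes to 10; slot 10 is free → place at 10.
283 hashes to 10; 10 taken → place at 11.
543 hashes to 10; 10,11 taken → place at 12.
855 hashes to 10; 10,11,12 taken → place at 0.
Table: [855, ∅, ∅, ∅, ∅, ∅, ∅, 46, ∅, ∅, 621, 283, 543]

4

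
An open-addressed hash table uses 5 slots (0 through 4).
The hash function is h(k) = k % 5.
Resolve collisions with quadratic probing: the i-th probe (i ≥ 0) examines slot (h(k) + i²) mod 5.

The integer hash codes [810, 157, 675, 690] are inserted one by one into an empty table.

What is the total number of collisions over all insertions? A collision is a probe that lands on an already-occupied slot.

810 hashes to 0; slot 0 is free -> place at 0.
157 hashes to 2; slot 2 is free -> place at 2.
675 hashes to 0; 0 taken -> place at 1.
690 hashes to 0; 0,1 taken -> place at 4.
Table: [810, 675, 157, -, 690]

3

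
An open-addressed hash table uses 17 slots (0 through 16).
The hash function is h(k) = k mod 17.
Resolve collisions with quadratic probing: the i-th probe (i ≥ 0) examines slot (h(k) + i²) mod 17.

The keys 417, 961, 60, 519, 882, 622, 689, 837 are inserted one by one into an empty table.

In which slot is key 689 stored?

417: h=9 => slot 9
961: h=9, probe 9,10 => slot 10
60: h=9, probe 9,10,13 => slot 13
519: h=9, probe 9,10,13,1 => slot 1
882: h=15 => slot 15
622: h=10, probe 10,11 => slot 11
689: h=9, probe 9,10,13,1,8 => slot 8
837: h=4 => slot 4
Table: [_, 519, _, _, 837, _, _, _, 689, 417, 961, 622, _, 60, _, 882, _]

8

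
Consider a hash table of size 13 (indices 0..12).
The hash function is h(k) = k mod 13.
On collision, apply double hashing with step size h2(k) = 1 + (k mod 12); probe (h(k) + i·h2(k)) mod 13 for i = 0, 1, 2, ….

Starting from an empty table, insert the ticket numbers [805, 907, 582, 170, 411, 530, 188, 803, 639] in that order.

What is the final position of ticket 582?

Insert 805: h=12, slot 12 empty -> index 12.
Insert 907: h=10, slot 10 empty -> index 10.
Insert 582: h=10, h2=7, slot 10 occupied -> index 4.
Insert 170: h=1, slot 1 empty -> index 1.
Insert 411: h=8, slot 8 empty -> index 8.
Insert 530: h=10, h2=3, slot 10 occupied -> index 0.
Insert 188: h=6, slot 6 empty -> index 6.
Insert 803: h=10, h2=12, slot 10 occupied -> index 9.
Insert 639: h=2, slot 2 empty -> index 2.
Table: [530, 170, 639, -, 582, -, 188, -, 411, 803, 907, -, 805]

4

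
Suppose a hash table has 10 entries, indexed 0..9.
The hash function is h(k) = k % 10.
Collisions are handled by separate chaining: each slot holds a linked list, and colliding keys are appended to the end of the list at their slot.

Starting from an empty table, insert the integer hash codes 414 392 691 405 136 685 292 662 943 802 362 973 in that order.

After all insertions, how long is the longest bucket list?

Insert 414: h=4, bucket 4 empty → new chain.
Insert 392: h=2, bucket 2 empty → new chain.
Insert 691: h=1, bucket 1 empty → new chain.
Insert 405: h=5, bucket 5 empty → new chain.
Insert 136: h=6, bucket 6 empty → new chain.
Insert 685: h=5, bucket 5 nonempty → append to chain.
Insert 292: h=2, bucket 2 nonempty → append to chain.
Insert 662: h=2, bucket 2 nonempty → append to chain.
Insert 943: h=3, bucket 3 empty → new chain.
Insert 802: h=2, bucket 2 nonempty → append to chain.
Insert 362: h=2, bucket 2 nonempty → append to chain.
Insert 973: h=3, bucket 3 nonempty → append to chain.
Final buckets:
0: _
1: 691
2: 392 -> 292 -> 662 -> 802 -> 362
3: 943 -> 973
4: 414
5: 405 -> 685
6: 136
7: _
8: _
9: _

5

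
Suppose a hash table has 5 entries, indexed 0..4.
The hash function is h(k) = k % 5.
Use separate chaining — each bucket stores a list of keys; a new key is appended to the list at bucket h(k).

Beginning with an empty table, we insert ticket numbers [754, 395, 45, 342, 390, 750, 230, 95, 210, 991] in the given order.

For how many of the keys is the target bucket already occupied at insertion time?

6

Insert 754: h=4, bucket 4 empty → new chain.
Insert 395: h=0, bucket 0 empty → new chain.
Insert 45: h=0, bucket 0 nonempty → append to chain.
Insert 342: h=2, bucket 2 empty → new chain.
Insert 390: h=0, bucket 0 nonempty → append to chain.
Insert 750: h=0, bucket 0 nonempty → append to chain.
Insert 230: h=0, bucket 0 nonempty → append to chain.
Insert 95: h=0, bucket 0 nonempty → append to chain.
Insert 210: h=0, bucket 0 nonempty → append to chain.
Insert 991: h=1, bucket 1 empty → new chain.
Final buckets:
0: 395 -> 45 -> 390 -> 750 -> 230 -> 95 -> 210
1: 991
2: 342
3: —
4: 754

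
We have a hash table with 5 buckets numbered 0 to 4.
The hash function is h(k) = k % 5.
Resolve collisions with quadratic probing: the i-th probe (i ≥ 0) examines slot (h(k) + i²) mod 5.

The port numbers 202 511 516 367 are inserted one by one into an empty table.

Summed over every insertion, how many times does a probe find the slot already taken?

3

Insert 202: h=2, slot 2 empty -> index 2.
Insert 511: h=1, slot 1 empty -> index 1.
Insert 516: h=1, slots 1,2 occupied -> index 0.
Insert 367: h=2, slot 2 occupied -> index 3.
Table: [516, 511, 202, 367, _]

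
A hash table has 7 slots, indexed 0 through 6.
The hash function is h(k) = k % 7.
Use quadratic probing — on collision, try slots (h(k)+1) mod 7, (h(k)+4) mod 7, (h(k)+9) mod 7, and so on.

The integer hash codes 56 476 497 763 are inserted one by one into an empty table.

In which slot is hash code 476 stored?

1

56: h=0 => slot 0
476: h=0, probe 0,1 => slot 1
497: h=0, probe 0,1,4 => slot 4
763: h=0, probe 0,1,4,2 => slot 2
Table: [56, 476, 763, —, 497, —, —]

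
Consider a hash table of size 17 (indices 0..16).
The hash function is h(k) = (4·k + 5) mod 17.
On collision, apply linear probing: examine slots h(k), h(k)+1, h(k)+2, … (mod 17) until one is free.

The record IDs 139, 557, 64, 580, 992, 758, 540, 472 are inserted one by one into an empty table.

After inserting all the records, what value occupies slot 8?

139 hashes to 0; slot 0 is free → place at 0.
557 hashes to 6; slot 6 is free → place at 6.
64 hashes to 6; 6 taken → place at 7.
580 hashes to 13; slot 13 is free → place at 13.
992 hashes to 12; slot 12 is free → place at 12.
758 hashes to 11; slot 11 is free → place at 11.
540 hashes to 6; 6,7 taken → place at 8.
472 hashes to 6; 6,7,8 taken → place at 9.
Table: [139, ∅, ∅, ∅, ∅, ∅, 557, 64, 540, 472, ∅, 758, 992, 580, ∅, ∅, ∅]

540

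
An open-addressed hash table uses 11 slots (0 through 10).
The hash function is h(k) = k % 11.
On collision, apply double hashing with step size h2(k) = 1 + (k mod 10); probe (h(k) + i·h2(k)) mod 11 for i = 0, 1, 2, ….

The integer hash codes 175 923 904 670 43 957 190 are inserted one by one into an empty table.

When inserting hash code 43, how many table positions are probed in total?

175 hashes to 10; slot 10 is free -> place at 10.
923 hashes to 10, h2=4; 10 taken -> place at 3.
904 hashes to 2; slot 2 is free -> place at 2.
670 hashes to 10, h2=1; 10 taken -> place at 0.
43 hashes to 10, h2=4; 10,3 taken -> place at 7.
957 hashes to 0, h2=8; 0 taken -> place at 8.
190 hashes to 3, h2=1; 3 taken -> place at 4.
Table: [670, -, 904, 923, 190, -, -, 43, 957, -, 175]

3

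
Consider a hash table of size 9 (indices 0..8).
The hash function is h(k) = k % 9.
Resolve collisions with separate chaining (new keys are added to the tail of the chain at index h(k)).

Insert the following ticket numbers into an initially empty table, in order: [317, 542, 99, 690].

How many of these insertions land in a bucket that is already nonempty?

1

317 -> bucket 2
542 -> bucket 2 (collision)
99 -> bucket 0
690 -> bucket 6
Final buckets:
0: 99
1: .
2: 317 -> 542
3: .
4: .
5: .
6: 690
7: .
8: .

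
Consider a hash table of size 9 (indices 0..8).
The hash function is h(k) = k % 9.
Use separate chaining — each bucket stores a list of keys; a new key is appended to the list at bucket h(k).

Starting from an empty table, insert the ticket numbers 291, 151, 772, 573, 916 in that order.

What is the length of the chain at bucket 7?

3

291 → bucket 3
151 → bucket 7
772 → bucket 7 (collision)
573 → bucket 6
916 → bucket 7 (collision)
Final buckets:
0: .
1: .
2: .
3: 291
4: .
5: .
6: 573
7: 151 -> 772 -> 916
8: .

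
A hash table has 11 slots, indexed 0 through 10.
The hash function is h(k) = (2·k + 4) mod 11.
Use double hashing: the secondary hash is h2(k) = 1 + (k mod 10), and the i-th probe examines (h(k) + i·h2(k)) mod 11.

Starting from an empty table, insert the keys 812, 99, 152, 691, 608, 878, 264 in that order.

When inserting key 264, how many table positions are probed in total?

812 hashes to 0; slot 0 is free => place at 0.
99 hashes to 4; slot 4 is free => place at 4.
152 hashes to 0, h2=3; 0 taken => place at 3.
691 hashes to 0, h2=2; 0 taken => place at 2.
608 hashes to 10; slot 10 is free => place at 10.
878 hashes to 0, h2=9; 0 taken => place at 9.
264 hashes to 4, h2=5; 4,9,3 taken => place at 8.
Table: [812, —, 691, 152, 99, —, —, —, 264, 878, 608]

4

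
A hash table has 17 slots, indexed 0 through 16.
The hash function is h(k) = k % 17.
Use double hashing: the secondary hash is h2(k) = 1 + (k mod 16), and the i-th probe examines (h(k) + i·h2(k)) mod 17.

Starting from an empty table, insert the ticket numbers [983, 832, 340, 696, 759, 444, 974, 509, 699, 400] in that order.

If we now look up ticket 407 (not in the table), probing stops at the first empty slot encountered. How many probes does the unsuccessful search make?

Insert 983: h=14, slot 14 empty => index 14.
Insert 832: h=16, slot 16 empty => index 16.
Insert 340: h=0, slot 0 empty => index 0.
Insert 696: h=16, h2=9, slot 16 occupied => index 8.
Insert 759: h=11, slot 11 empty => index 11.
Insert 444: h=2, slot 2 empty => index 2.
Insert 974: h=5, slot 5 empty => index 5.
Insert 509: h=16, h2=14, slot 16 occupied => index 13.
Insert 699: h=2, h2=12, slots 2,14 occupied => index 9.
Insert 400: h=9, h2=1, slot 9 occupied => index 10.
Table: [340, ., 444, ., ., 974, ., ., 696, 699, 400, 759, ., 509, 983, ., 832]
Lookup 407: h=16, h2=8, probe 16,7 → slot 7 empty, not found.

2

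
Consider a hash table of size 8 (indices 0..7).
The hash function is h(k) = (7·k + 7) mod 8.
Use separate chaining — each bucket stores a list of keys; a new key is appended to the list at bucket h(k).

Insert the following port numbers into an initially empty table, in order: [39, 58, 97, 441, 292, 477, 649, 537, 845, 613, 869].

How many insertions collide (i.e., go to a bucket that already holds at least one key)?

Insert 39: h=0, bucket 0 empty → new chain.
Insert 58: h=5, bucket 5 empty → new chain.
Insert 97: h=6, bucket 6 empty → new chain.
Insert 441: h=6, bucket 6 nonempty → append to chain.
Insert 292: h=3, bucket 3 empty → new chain.
Insert 477: h=2, bucket 2 empty → new chain.
Insert 649: h=6, bucket 6 nonempty → append to chain.
Insert 537: h=6, bucket 6 nonempty → append to chain.
Insert 845: h=2, bucket 2 nonempty → append to chain.
Insert 613: h=2, bucket 2 nonempty → append to chain.
Insert 869: h=2, bucket 2 nonempty → append to chain.
Final buckets:
0: 39
1: ∅
2: 477 -> 845 -> 613 -> 869
3: 292
4: ∅
5: 58
6: 97 -> 441 -> 649 -> 537
7: ∅

6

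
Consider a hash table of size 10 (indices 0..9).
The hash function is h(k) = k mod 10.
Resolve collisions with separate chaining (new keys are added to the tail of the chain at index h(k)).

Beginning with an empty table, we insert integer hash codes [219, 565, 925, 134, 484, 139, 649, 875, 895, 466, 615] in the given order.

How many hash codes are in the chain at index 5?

5

219 -> bucket 9
565 -> bucket 5
925 -> bucket 5 (collision)
134 -> bucket 4
484 -> bucket 4 (collision)
139 -> bucket 9 (collision)
649 -> bucket 9 (collision)
875 -> bucket 5 (collision)
895 -> bucket 5 (collision)
466 -> bucket 6
615 -> bucket 5 (collision)
Final buckets:
0: .
1: .
2: .
3: .
4: 134 -> 484
5: 565 -> 925 -> 875 -> 895 -> 615
6: 466
7: .
8: .
9: 219 -> 139 -> 649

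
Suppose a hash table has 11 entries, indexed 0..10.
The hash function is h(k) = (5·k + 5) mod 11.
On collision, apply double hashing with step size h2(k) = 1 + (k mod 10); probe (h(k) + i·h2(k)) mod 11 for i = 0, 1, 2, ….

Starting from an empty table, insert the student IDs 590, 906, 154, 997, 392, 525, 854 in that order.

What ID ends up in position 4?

590 hashes to 7; slot 7 is free → place at 7.
906 hashes to 3; slot 3 is free → place at 3.
154 hashes to 5; slot 5 is free → place at 5.
997 hashes to 7, h2=8; 7 taken → place at 4.
392 hashes to 7, h2=3; 7 taken → place at 10.
525 hashes to 1; slot 1 is free → place at 1.
854 hashes to 7, h2=5; 7,1 taken → place at 6.
Table: [., 525, ., 906, 997, 154, 854, 590, ., ., 392]

997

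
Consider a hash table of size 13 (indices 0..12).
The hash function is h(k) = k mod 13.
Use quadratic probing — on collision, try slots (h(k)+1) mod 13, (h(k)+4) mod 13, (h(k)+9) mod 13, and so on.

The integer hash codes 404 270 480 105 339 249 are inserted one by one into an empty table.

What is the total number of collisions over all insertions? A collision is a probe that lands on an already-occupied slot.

404: h=1 → slot 1
270: h=10 → slot 10
480: h=12 → slot 12
105: h=1, probe 1,2 → slot 2
339: h=1, probe 1,2,5 → slot 5
249: h=2, probe 2,3 → slot 3
Table: [_, 404, 105, 249, _, 339, _, _, _, _, 270, _, 480]

4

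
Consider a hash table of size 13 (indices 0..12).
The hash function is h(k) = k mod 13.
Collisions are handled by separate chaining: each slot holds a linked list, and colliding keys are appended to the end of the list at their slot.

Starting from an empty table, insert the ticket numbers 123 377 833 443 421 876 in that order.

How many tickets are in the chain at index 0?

Insert 123: h=6, bucket 6 empty -> new chain.
Insert 377: h=0, bucket 0 empty -> new chain.
Insert 833: h=1, bucket 1 empty -> new chain.
Insert 443: h=1, bucket 1 nonempty -> append to chain.
Insert 421: h=5, bucket 5 empty -> new chain.
Insert 876: h=5, bucket 5 nonempty -> append to chain.
Final buckets:
0: 377
1: 833 -> 443
2: -
3: -
4: -
5: 421 -> 876
6: 123
7: -
8: -
9: -
10: -
11: -
12: -

1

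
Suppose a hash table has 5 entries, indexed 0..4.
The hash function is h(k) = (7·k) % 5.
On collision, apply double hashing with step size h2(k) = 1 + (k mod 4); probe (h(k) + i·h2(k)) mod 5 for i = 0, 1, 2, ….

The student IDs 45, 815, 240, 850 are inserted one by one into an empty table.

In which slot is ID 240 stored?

1

45 hashes to 0; slot 0 is free => place at 0.
815 hashes to 0, h2=4; 0 taken => place at 4.
240 hashes to 0, h2=1; 0 taken => place at 1.
850 hashes to 0, h2=3; 0 taken => place at 3.
Table: [45, 240, -, 850, 815]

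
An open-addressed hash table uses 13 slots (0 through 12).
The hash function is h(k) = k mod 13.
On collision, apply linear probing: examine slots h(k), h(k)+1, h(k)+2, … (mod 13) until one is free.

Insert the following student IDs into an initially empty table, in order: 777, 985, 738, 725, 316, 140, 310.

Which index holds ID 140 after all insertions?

Insert 777: h=10, slot 10 empty -> index 10.
Insert 985: h=10, slot 10 occupied -> index 11.
Insert 738: h=10, slots 10,11 occupied -> index 12.
Insert 725: h=10, slots 10,11,12 occupied -> index 0.
Insert 316: h=4, slot 4 empty -> index 4.
Insert 140: h=10, slots 10,11,12,0 occupied -> index 1.
Insert 310: h=11, slots 11,12,0,1 occupied -> index 2.
Table: [725, 140, 310, —, 316, —, —, —, —, —, 777, 985, 738]

1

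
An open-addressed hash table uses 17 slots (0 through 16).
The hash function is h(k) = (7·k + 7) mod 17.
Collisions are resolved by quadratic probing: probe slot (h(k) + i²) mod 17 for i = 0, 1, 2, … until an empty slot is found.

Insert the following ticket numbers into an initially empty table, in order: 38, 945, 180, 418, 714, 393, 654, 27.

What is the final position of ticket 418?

13

Insert 38: h=1, slot 1 empty => index 1.
Insert 945: h=9, slot 9 empty => index 9.
Insert 180: h=9, slot 9 occupied => index 10.
Insert 418: h=9, slots 9,10 occupied => index 13.
Insert 714: h=7, slot 7 empty => index 7.
Insert 393: h=4, slot 4 empty => index 4.
Insert 654: h=12, slot 12 empty => index 12.
Insert 27: h=9, slots 9,10,13,1 occupied => index 8.
Table: [_, 38, _, _, 393, _, _, 714, 27, 945, 180, _, 654, 418, _, _, _]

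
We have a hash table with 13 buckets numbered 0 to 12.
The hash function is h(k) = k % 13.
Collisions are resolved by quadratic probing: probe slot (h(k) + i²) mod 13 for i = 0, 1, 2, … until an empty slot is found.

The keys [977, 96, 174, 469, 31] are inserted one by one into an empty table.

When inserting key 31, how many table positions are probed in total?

3

Insert 977: h=2, slot 2 empty -> index 2.
Insert 96: h=5, slot 5 empty -> index 5.
Insert 174: h=5, slot 5 occupied -> index 6.
Insert 469: h=1, slot 1 empty -> index 1.
Insert 31: h=5, slots 5,6 occupied -> index 9.
Table: [_, 469, 977, _, _, 96, 174, _, _, 31, _, _, _]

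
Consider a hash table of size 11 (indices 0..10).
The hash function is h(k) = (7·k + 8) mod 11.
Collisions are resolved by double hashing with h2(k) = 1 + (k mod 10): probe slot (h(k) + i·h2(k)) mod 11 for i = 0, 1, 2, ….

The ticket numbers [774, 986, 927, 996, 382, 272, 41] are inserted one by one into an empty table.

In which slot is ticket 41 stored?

Insert 774: h=3, slot 3 empty => index 3.
Insert 986: h=2, slot 2 empty => index 2.
Insert 927: h=7, slot 7 empty => index 7.
Insert 996: h=6, slot 6 empty => index 6.
Insert 382: h=9, slot 9 empty => index 9.
Insert 272: h=9, h2=3, slot 9 occupied => index 1.
Insert 41: h=9, h2=2, slot 9 occupied => index 0.
Table: [41, 272, 986, 774, —, —, 996, 927, —, 382, —]

0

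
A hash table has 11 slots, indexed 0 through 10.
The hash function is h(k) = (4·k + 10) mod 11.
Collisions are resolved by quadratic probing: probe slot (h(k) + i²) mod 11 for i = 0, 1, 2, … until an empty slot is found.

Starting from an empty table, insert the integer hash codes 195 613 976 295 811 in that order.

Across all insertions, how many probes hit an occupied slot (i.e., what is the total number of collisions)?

7

195 hashes to 9; slot 9 is free → place at 9.
613 hashes to 9; 9 taken → place at 10.
976 hashes to 9; 9,10 taken → place at 2.
295 hashes to 2; 2 taken → place at 3.
811 hashes to 9; 9,10,2 taken → place at 7.
Table: [-, -, 976, 295, -, -, -, 811, -, 195, 613]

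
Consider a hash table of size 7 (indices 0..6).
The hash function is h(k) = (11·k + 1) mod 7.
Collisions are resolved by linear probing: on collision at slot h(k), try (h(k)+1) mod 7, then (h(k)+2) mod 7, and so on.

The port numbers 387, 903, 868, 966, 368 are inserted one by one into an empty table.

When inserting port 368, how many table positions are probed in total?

387: h=2 → slot 2
903: h=1 → slot 1
868: h=1, probe 1,2,3 → slot 3
966: h=1, probe 1,2,3,4 → slot 4
368: h=3, probe 3,4,5 → slot 5
Table: [—, 903, 387, 868, 966, 368, —]

3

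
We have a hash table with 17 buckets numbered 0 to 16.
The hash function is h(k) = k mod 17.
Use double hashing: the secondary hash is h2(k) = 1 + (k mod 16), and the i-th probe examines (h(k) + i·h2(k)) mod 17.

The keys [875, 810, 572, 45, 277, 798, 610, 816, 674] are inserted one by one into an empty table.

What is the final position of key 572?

Insert 875: h=8, slot 8 empty → index 8.
Insert 810: h=11, slot 11 empty → index 11.
Insert 572: h=11, h2=13, slot 11 occupied → index 7.
Insert 45: h=11, h2=14, slots 11,8 occupied → index 5.
Insert 277: h=5, h2=6, slots 5,11 occupied → index 0.
Insert 798: h=16, slot 16 empty → index 16.
Insert 610: h=15, slot 15 empty → index 15.
Insert 816: h=0, h2=1, slot 0 occupied → index 1.
Insert 674: h=11, h2=3, slot 11 occupied → index 14.
Table: [277, 816, -, -, -, 45, -, 572, 875, -, -, 810, -, -, 674, 610, 798]

7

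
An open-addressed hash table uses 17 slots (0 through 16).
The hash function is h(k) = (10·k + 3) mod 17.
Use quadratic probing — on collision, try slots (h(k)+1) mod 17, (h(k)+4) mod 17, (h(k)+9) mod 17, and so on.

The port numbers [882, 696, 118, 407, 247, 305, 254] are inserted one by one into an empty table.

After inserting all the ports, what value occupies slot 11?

118

882 hashes to 0; slot 0 is free → place at 0.
696 hashes to 10; slot 10 is free → place at 10.
118 hashes to 10; 10 taken → place at 11.
407 hashes to 10; 10,11 taken → place at 14.
247 hashes to 8; slot 8 is free → place at 8.
305 hashes to 10; 10,11,14 taken → place at 2.
254 hashes to 10; 10,11,14,2 taken → place at 9.
Table: [882, -, 305, -, -, -, -, -, 247, 254, 696, 118, -, -, 407, -, -]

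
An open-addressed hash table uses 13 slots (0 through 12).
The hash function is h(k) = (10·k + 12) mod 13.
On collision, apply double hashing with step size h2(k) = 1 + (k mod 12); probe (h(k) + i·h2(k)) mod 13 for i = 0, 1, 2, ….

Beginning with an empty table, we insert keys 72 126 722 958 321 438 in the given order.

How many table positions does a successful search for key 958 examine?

2

Insert 72: h=4, slot 4 empty -> index 4.
Insert 126: h=11, slot 11 empty -> index 11.
Insert 722: h=4, h2=3, slot 4 occupied -> index 7.
Insert 958: h=11, h2=11, slot 11 occupied -> index 9.
Insert 321: h=11, h2=10, slot 11 occupied -> index 8.
Insert 438: h=11, h2=7, slot 11 occupied -> index 5.
Table: [-, -, -, -, 72, 438, -, 722, 321, 958, -, 126, -]
Lookup 958: h=11, h2=11, probe 11,9 → found at 9.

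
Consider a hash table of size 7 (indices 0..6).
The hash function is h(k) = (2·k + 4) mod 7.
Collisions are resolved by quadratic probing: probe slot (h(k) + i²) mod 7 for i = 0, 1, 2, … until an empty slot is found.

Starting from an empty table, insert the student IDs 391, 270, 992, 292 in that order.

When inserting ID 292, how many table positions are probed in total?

Insert 391: h=2, slot 2 empty => index 2.
Insert 270: h=5, slot 5 empty => index 5.
Insert 992: h=0, slot 0 empty => index 0.
Insert 292: h=0, slot 0 occupied => index 1.
Table: [992, 292, 391, ., ., 270, .]

2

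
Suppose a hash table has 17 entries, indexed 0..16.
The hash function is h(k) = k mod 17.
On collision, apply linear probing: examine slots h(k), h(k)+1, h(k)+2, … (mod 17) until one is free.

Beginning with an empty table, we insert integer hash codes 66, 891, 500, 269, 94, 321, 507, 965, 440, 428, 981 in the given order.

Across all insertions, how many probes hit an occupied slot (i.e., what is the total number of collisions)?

Insert 66: h=15, slot 15 empty => index 15.
Insert 891: h=7, slot 7 empty => index 7.
Insert 500: h=7, slot 7 occupied => index 8.
Insert 269: h=14, slot 14 empty => index 14.
Insert 94: h=9, slot 9 empty => index 9.
Insert 321: h=15, slot 15 occupied => index 16.
Insert 507: h=14, slots 14,15,16 occupied => index 0.
Insert 965: h=13, slot 13 empty => index 13.
Insert 440: h=15, slots 15,16,0 occupied => index 1.
Insert 428: h=3, slot 3 empty => index 3.
Insert 981: h=12, slot 12 empty => index 12.
Table: [507, 440, —, 428, —, —, —, 891, 500, 94, —, —, 981, 965, 269, 66, 321]

8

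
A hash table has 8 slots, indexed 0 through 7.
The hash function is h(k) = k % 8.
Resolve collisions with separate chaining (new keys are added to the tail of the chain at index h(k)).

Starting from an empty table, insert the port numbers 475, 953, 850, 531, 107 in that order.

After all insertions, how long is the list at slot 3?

Insert 475: h=3, bucket 3 empty -> new chain.
Insert 953: h=1, bucket 1 empty -> new chain.
Insert 850: h=2, bucket 2 empty -> new chain.
Insert 531: h=3, bucket 3 nonempty -> append to chain.
Insert 107: h=3, bucket 3 nonempty -> append to chain.
Final buckets:
0: -
1: 953
2: 850
3: 475 -> 531 -> 107
4: -
5: -
6: -
7: -

3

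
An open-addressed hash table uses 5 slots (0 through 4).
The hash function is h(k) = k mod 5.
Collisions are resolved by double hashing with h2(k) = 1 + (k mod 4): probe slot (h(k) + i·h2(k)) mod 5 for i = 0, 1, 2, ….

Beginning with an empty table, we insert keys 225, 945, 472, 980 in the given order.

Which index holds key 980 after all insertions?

1

225: h=0 => slot 0
945: h=0, h2=2, probe 0,2 => slot 2
472: h=2, h2=1, probe 2,3 => slot 3
980: h=0, h2=1, probe 0,1 => slot 1
Table: [225, 980, 945, 472, —]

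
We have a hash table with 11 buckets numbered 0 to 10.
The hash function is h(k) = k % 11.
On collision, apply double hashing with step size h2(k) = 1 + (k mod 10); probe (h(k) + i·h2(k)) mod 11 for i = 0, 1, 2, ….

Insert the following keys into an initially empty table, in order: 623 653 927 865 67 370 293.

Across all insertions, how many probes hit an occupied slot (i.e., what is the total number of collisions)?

623: h=7 → slot 7
653: h=4 → slot 4
927: h=3 → slot 3
865: h=7, h2=6, probe 7,2 → slot 2
67: h=1 → slot 1
370: h=7, h2=1, probe 7,8 → slot 8
293: h=7, h2=4, probe 7,0 → slot 0
Table: [293, 67, 865, 927, 653, -, -, 623, 370, -, -]

3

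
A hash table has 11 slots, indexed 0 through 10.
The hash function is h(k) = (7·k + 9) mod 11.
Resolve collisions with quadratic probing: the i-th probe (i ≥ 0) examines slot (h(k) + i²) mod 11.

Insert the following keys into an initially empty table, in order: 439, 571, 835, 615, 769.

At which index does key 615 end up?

439 hashes to 2; slot 2 is free → place at 2.
571 hashes to 2; 2 taken → place at 3.
835 hashes to 2; 2,3 taken → place at 6.
615 hashes to 2; 2,3,6 taken → place at 0.
769 hashes to 2; 2,3,6,0 taken → place at 7.
Table: [615, _, 439, 571, _, _, 835, 769, _, _, _]

0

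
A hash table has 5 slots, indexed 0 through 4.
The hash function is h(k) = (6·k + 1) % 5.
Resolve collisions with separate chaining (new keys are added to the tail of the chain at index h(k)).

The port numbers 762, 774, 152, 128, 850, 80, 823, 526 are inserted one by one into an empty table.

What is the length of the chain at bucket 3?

2

Insert 762: h=3, bucket 3 empty -> new chain.
Insert 774: h=0, bucket 0 empty -> new chain.
Insert 152: h=3, bucket 3 nonempty -> append to chain.
Insert 128: h=4, bucket 4 empty -> new chain.
Insert 850: h=1, bucket 1 empty -> new chain.
Insert 80: h=1, bucket 1 nonempty -> append to chain.
Insert 823: h=4, bucket 4 nonempty -> append to chain.
Insert 526: h=2, bucket 2 empty -> new chain.
Final buckets:
0: 774
1: 850 -> 80
2: 526
3: 762 -> 152
4: 128 -> 823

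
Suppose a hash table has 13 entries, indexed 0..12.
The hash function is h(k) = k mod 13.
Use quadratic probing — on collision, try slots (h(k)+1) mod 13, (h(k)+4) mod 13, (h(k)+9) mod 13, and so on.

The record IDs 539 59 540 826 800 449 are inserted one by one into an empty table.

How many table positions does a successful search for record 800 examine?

539 hashes to 6; slot 6 is free -> place at 6.
59 hashes to 7; slot 7 is free -> place at 7.
540 hashes to 7; 7 taken -> place at 8.
826 hashes to 7; 7,8 taken -> place at 11.
800 hashes to 7; 7,8,11 taken -> place at 3.
449 hashes to 7; 7,8,11,3 taken -> place at 10.
Table: [_, _, _, 800, _, _, 539, 59, 540, _, 449, 826, _]
Lookup 800: h=7, probe 7,8,11,3 → found at 3.

4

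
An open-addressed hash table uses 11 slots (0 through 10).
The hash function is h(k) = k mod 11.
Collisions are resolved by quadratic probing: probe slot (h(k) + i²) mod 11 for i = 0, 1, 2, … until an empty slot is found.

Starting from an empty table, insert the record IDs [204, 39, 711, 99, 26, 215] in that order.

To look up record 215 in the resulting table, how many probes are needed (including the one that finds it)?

Insert 204: h=6, slot 6 empty -> index 6.
Insert 39: h=6, slot 6 occupied -> index 7.
Insert 711: h=7, slot 7 occupied -> index 8.
Insert 99: h=0, slot 0 empty -> index 0.
Insert 26: h=4, slot 4 empty -> index 4.
Insert 215: h=6, slots 6,7 occupied -> index 10.
Table: [99, -, -, -, 26, -, 204, 39, 711, -, 215]
Lookup 215: h=6, probe 6,7,10 → found at 10.

3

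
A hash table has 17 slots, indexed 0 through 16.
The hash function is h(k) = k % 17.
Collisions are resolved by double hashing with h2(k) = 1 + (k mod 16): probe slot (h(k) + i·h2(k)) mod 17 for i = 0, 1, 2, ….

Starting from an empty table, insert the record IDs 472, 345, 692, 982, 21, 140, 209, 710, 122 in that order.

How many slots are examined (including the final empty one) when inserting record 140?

2

472 hashes to 13; slot 13 is free → place at 13.
345 hashes to 5; slot 5 is free → place at 5.
692 hashes to 12; slot 12 is free → place at 12.
982 hashes to 13, h2=7; 13 taken → place at 3.
21 hashes to 4; slot 4 is free → place at 4.
140 hashes to 4, h2=13; 4 taken → place at 0.
209 hashes to 5, h2=2; 5 taken → place at 7.
710 hashes to 13, h2=7; 13,3 taken → place at 10.
122 hashes to 3, h2=11; 3 taken → place at 14.
Table: [140, —, —, 982, 21, 345, —, 209, —, —, 710, —, 692, 472, 122, —, —]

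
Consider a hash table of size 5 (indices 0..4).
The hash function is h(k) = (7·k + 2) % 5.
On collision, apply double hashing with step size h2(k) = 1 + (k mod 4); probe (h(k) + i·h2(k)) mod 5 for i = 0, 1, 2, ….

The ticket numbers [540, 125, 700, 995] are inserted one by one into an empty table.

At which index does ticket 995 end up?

Insert 540: h=2, slot 2 empty → index 2.
Insert 125: h=2, h2=2, slot 2 occupied → index 4.
Insert 700: h=2, h2=1, slot 2 occupied → index 3.
Insert 995: h=2, h2=4, slot 2 occupied → index 1.
Table: [∅, 995, 540, 700, 125]

1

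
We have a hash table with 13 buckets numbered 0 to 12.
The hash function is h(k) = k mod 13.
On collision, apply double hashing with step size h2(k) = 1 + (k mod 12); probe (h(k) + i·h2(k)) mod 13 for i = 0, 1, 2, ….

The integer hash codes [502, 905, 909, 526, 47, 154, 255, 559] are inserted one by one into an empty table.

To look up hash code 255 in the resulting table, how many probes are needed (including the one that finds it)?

3

502 hashes to 8; slot 8 is free → place at 8.
905 hashes to 8, h2=6; 8 taken → place at 1.
909 hashes to 12; slot 12 is free → place at 12.
526 hashes to 6; slot 6 is free → place at 6.
47 hashes to 8, h2=12; 8 taken → place at 7.
154 hashes to 11; slot 11 is free → place at 11.
255 hashes to 8, h2=4; 8,12 taken → place at 3.
559 hashes to 0; slot 0 is free → place at 0.
Table: [559, 905, ∅, 255, ∅, ∅, 526, 47, 502, ∅, ∅, 154, 909]
Lookup 255: h=8, h2=4, probe 8,12,3 → found at 3.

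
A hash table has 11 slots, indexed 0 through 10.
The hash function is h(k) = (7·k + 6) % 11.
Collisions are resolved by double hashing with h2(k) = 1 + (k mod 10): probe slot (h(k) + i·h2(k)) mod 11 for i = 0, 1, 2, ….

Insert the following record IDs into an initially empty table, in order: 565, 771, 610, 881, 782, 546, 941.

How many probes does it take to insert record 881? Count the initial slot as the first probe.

Insert 565: h=1, slot 1 empty → index 1.
Insert 771: h=2, slot 2 empty → index 2.
Insert 610: h=8, slot 8 empty → index 8.
Insert 881: h=2, h2=2, slot 2 occupied → index 4.
Insert 782: h=2, h2=3, slot 2 occupied → index 5.
Insert 546: h=0, slot 0 empty → index 0.
Insert 941: h=4, h2=2, slot 4 occupied → index 6.
Table: [546, 565, 771, _, 881, 782, 941, _, 610, _, _]

2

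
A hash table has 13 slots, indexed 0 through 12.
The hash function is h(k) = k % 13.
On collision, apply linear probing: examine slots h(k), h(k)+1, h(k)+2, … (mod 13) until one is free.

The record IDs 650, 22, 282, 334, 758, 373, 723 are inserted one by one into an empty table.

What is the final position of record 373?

12

650 hashes to 0; slot 0 is free → place at 0.
22 hashes to 9; slot 9 is free → place at 9.
282 hashes to 9; 9 taken → place at 10.
334 hashes to 9; 9,10 taken → place at 11.
758 hashes to 4; slot 4 is free → place at 4.
373 hashes to 9; 9,10,11 taken → place at 12.
723 hashes to 8; slot 8 is free → place at 8.
Table: [650, ., ., ., 758, ., ., ., 723, 22, 282, 334, 373]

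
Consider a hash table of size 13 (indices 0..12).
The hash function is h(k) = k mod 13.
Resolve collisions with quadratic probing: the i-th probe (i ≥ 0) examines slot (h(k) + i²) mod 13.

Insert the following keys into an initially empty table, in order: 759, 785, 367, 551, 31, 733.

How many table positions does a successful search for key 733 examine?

5

759 hashes to 5; slot 5 is free -> place at 5.
785 hashes to 5; 5 taken -> place at 6.
367 hashes to 3; slot 3 is free -> place at 3.
551 hashes to 5; 5,6 taken -> place at 9.
31 hashes to 5; 5,6,9 taken -> place at 1.
733 hashes to 5; 5,6,9,1 taken -> place at 8.
Table: [_, 31, _, 367, _, 759, 785, _, 733, 551, _, _, _]
Lookup 733: h=5, probe 5,6,9,1,8 → found at 8.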